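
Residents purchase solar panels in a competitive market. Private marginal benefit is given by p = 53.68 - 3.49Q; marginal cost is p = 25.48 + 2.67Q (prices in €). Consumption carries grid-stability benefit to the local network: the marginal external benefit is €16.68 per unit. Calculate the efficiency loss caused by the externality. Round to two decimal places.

DWL = €22.58

Market equilibrium (private): 25.48 + 2.67Q = 53.68 - 3.49Q → Q_m = 4.5779.
Social marginal benefit = demand + MEB = 70.36 - 3.49Q.
Set SMB = MC: 70.36 - 3.49Q = 25.48 + 2.67Q → Q* = 7.2857.
Between Q* and Q_m the wedge SMB − MC runs linearly from 0 to MEB(Q_m), so the loss is a triangle.
DWL = ½ × 2.7078 × 16.6800 = 22.5831.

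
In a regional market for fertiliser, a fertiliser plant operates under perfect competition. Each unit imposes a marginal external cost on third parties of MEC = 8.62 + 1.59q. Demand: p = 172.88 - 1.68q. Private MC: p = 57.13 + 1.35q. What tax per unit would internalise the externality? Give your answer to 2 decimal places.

Social marginal cost = private MC + MEC = 65.75 + 2.94q.
Set SMC = demand: 65.75 + 2.94q = 172.88 - 1.68q → q* = 23.1883.
The Pigouvian tax equals MEC at q*: 8.62 + 1.59×23.1883 = 45.4894.

tax = 45.49 per unit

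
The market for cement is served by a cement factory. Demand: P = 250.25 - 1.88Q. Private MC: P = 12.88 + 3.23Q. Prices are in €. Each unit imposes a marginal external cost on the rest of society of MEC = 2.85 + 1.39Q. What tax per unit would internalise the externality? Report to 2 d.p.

Social marginal cost = private MC + MEC = 15.73 + 4.62Q.
Set SMC = demand: 15.73 + 4.62Q = 250.25 - 1.88Q → Q* = 36.0800.
The Pigouvian tax equals MEC at Q*: 2.85 + 1.39×36.0800 = 53.0012.

tax = €53.00 per unit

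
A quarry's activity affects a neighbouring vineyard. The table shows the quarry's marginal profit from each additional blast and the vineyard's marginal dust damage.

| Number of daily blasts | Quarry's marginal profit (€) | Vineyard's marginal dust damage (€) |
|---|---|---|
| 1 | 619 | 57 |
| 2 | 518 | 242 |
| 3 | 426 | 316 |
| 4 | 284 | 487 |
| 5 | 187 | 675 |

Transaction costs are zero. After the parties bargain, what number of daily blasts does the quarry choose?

Bargaining reaches the level where marginal profit last exceeds marginal dust damage.
That holds through level 3 (426 ≥ 316) but not at 4 (284 < 487).

3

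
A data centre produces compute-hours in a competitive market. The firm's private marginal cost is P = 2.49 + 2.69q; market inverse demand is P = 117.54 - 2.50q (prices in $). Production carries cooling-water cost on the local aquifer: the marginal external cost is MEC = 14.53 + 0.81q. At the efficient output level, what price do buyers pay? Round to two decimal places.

Social marginal cost = private MC + MEC = 17.02 + 3.50q.
Set SMC = demand: 17.02 + 3.50q = 117.54 - 2.50q → q* = 16.7533.
Consumer price on the demand curve at q*: 117.54 − 2.50×16.7533 = 75.6568.

P = $75.66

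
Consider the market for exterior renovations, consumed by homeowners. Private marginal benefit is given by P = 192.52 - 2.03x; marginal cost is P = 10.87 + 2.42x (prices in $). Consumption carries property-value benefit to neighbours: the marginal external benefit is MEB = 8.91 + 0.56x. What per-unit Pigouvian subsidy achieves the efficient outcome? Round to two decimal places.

Social marginal benefit = demand + MEB = 201.43 - 1.47x.
Set SMB = MC: 201.43 - 1.47x = 10.87 + 2.42x → x* = 48.9871.
The Pigouvian subsidy equals MEB at x*: 8.91 + 0.56×48.9871 = 36.3428.

subsidy = $36.34 per unit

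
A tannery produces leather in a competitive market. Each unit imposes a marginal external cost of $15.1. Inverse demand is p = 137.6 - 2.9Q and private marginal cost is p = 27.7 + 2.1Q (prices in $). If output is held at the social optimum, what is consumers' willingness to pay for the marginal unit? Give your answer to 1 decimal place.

P = $82.6

Social marginal cost = private MC + MEC = 42.8 + 2.1Q.
Set SMC = demand: 42.8 + 2.1Q = 137.6 - 2.9Q → Q* = 18.9600.
Consumer price on the demand curve at Q*: 137.6 − 2.9×18.9600 = 82.6160.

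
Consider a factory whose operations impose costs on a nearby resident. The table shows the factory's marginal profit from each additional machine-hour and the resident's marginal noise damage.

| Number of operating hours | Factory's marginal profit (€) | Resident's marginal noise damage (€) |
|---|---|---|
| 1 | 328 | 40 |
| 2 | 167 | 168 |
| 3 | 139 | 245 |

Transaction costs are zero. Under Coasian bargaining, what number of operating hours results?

1

Bargaining reaches the level where marginal profit last exceeds marginal noise damage.
That holds through level 1 (328 ≥ 40) but not at 2 (167 < 168).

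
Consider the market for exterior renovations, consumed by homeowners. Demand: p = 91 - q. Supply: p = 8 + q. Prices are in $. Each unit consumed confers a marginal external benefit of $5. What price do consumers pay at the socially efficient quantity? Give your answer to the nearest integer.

Social marginal benefit = demand + MEB = 96 - q.
Set SMB = MC: 96 - q = 8 + q → q* = 44.0000.
Consumer price on the demand curve at q*: 91 − 1×44.0000 = 47.0000.

P = $47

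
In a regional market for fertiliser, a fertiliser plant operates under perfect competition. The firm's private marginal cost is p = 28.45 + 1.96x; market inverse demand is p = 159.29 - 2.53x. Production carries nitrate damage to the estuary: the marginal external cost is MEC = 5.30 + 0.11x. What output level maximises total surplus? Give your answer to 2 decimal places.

Social marginal cost = private MC + MEC = 33.75 + 2.07x.
Set SMC = demand: 33.75 + 2.07x = 159.29 - 2.53x → x* = 27.2913.

x* = 27.29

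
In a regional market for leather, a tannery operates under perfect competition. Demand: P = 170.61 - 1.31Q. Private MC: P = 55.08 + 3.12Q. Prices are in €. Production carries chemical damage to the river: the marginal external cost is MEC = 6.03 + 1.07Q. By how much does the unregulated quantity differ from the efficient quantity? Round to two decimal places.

6.17 units

Market equilibrium (private): 55.08 + 3.12Q = 170.61 - 1.31Q → Q_m = 26.0790.
Social marginal cost = private MC + MEC = 61.11 + 4.19Q.
Set SMC = demand: 61.11 + 4.19Q = 170.61 - 1.31Q → Q* = 19.9091.
Gap = |26.0790 − 19.9091| = 6.1699.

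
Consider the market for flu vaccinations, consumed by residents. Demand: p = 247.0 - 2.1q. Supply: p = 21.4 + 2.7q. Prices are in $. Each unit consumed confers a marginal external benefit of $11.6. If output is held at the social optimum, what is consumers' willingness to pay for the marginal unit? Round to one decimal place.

P = $143.2

Social marginal benefit = demand + MEB = 258.6 - 2.1q.
Set SMB = MC: 258.6 - 2.1q = 21.4 + 2.7q → q* = 49.4167.
Consumer price on the demand curve at q*: 247.0 − 2.1×49.4167 = 143.2249.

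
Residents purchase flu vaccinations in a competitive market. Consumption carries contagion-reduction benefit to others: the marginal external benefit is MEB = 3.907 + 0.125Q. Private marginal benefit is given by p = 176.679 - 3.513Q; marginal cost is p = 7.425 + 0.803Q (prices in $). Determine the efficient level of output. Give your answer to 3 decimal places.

Q* = 41.317

Social marginal benefit = demand + MEB = 180.586 - 3.388Q.
Set SMB = MC: 180.586 - 3.388Q = 7.425 + 0.803Q → Q* = 41.3173.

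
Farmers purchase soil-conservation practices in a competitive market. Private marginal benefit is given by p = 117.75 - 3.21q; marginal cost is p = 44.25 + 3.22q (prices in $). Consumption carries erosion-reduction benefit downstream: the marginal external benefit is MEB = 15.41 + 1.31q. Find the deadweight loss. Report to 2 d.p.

Market equilibrium (private): 44.25 + 3.22q = 117.75 - 3.21q → q_m = 11.4308.
Social marginal benefit = demand + MEB = 133.16 - 1.90q.
Set SMB = MC: 133.16 - 1.90q = 44.25 + 3.22q → q* = 17.3652.
Between q* and q_m the wedge SMB − MC runs linearly from 0 to MEB(q_m), so the loss is a triangle.
DWL = ½ × 5.9344 × 30.3843 = 90.1563.

DWL = $90.16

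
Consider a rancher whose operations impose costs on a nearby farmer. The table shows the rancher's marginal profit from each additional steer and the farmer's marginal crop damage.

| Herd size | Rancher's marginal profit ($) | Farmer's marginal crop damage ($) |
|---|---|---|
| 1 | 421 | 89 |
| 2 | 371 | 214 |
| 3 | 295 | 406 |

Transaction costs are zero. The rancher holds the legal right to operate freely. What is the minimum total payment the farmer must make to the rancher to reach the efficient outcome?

$295

Left alone the rancher would choose level 3 (marginal profit stays positive).
Efficient level: k* = 2 (marginal profit ≥ marginal crop damage through 2).
The farmer must at least cover the rancher's forgone profit from cutting 3→2: 295 = 295.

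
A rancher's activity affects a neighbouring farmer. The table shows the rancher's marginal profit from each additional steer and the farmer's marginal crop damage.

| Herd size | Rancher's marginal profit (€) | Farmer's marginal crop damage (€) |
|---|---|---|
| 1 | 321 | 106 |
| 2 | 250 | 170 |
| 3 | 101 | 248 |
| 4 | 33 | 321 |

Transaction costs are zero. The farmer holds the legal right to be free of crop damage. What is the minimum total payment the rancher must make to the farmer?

Efficient level: marginal profit ≥ marginal crop damage through level 2, so k* = 2.
With the farmer holding the right, the rancher must at least compensate total damage at k*: 106 + 170 = 276.

€276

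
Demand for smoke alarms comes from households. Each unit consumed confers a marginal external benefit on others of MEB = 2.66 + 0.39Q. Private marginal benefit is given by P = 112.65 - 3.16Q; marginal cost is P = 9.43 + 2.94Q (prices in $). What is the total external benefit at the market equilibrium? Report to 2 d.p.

Market equilibrium (private): 9.43 + 2.94Q = 112.65 - 3.16Q → Q_m = 16.9213.
Total external benefit = ∫₀^{Q_m} (2.66 + 0.39Q) dQ = 2.66×16.9213 + ½×0.39×16.9213² = 100.8451.

$100.85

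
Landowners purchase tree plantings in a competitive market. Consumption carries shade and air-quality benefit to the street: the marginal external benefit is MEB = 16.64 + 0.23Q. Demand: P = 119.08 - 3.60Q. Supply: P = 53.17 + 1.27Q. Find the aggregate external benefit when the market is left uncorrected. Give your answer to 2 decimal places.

246.27

Market equilibrium (private): 53.17 + 1.27Q = 119.08 - 3.60Q → Q_m = 13.5339.
Total external benefit = ∫₀^{Q_m} (16.64 + 0.23Q) dQ = 16.64×13.5339 + ½×0.23×13.5339² = 246.2682.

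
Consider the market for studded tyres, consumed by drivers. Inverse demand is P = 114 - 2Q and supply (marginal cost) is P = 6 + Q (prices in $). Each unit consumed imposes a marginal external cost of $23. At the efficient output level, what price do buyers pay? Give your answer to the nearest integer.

P = $57

Social marginal benefit = demand − MEC = 91 - 2Q.
Set SMB = MC: 91 - 2Q = 6 + Q → Q* = 28.3333.
Consumer price on the demand curve at Q*: 114 − 2×28.3333 = 57.3334.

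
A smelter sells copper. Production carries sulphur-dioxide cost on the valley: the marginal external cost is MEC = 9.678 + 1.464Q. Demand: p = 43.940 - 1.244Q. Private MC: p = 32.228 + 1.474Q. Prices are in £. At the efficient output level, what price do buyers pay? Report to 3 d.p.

P = £43.335

Social marginal cost = private MC + MEC = 41.906 + 2.938Q.
Set SMC = demand: 41.906 + 2.938Q = 43.940 - 1.244Q → Q* = 0.4864.
Consumer price on the demand curve at Q*: 43.940 − 1.244×0.4864 = 43.3349.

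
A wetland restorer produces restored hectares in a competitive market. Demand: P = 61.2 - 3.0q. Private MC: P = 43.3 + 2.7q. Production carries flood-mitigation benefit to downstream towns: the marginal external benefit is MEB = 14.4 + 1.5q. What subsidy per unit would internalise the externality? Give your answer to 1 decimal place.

Social marginal cost = private MC − MEB = 28.9 + 1.2q.
Set SMC = demand: 28.9 + 1.2q = 61.2 - 3.0q → q* = 7.6905.
The Pigouvian subsidy equals MEB at q*: 14.4 + 1.5×7.6905 = 25.9358.

subsidy = 25.9 per unit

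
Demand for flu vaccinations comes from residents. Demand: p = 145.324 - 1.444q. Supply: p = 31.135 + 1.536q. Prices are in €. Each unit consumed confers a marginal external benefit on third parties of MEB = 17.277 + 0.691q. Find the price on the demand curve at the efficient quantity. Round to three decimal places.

Social marginal benefit = demand + MEB = 162.601 - 0.753q.
Set SMB = MC: 162.601 - 0.753q = 31.135 + 1.536q → q* = 57.4338.
Consumer price on the demand curve at q*: 145.324 − 1.444×57.4338 = 62.3896.

P = €62.390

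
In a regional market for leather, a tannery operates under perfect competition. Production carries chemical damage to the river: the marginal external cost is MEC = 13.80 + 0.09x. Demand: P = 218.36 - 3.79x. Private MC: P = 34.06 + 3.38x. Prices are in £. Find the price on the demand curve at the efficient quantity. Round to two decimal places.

P = £129.35

Social marginal cost = private MC + MEC = 47.86 + 3.47x.
Set SMC = demand: 47.86 + 3.47x = 218.36 - 3.79x → x* = 23.4848.
Consumer price on the demand curve at x*: 218.36 − 3.79×23.4848 = 129.3526.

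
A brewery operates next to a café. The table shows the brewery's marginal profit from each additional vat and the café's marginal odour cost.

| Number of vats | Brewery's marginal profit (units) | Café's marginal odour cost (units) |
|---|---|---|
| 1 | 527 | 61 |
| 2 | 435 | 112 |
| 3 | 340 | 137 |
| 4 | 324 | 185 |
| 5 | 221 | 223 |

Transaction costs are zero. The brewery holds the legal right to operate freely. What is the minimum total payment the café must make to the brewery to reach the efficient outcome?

221

Left alone the brewery would choose level 5 (marginal profit stays positive).
Efficient level: k* = 4 (marginal profit ≥ marginal odour cost through 4).
The café must at least cover the brewery's forgone profit from cutting 5→4: 221 = 221.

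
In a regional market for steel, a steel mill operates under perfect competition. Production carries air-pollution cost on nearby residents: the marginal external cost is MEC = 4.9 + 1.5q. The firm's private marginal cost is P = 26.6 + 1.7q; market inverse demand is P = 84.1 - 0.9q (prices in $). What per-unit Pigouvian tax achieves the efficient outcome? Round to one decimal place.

tax = $24.1 per unit

Social marginal cost = private MC + MEC = 31.5 + 3.2q.
Set SMC = demand: 31.5 + 3.2q = 84.1 - 0.9q → q* = 12.8293.
The Pigouvian tax equals MEC at q*: 4.9 + 1.5×12.8293 = 24.1440.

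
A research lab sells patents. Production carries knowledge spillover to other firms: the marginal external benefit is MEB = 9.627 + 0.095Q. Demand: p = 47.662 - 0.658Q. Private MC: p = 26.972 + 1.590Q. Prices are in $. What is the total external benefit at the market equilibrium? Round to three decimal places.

Market equilibrium (private): 26.972 + 1.590Q = 47.662 - 0.658Q → Q_m = 9.2037.
Total external benefit = ∫₀^{Q_m} (9.627 + 0.095Q) dQ = 9.627×9.2037 + ½×0.095×9.2037² = 92.6277.

$92.628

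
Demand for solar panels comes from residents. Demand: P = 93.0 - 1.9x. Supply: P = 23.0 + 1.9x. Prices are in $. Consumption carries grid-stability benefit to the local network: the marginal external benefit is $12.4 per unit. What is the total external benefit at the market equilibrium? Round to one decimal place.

$228.4

Market equilibrium (private): 23.0 + 1.9x = 93.0 - 1.9x → x_m = 18.4211.
Total external benefit = MEB × x_m = 12.4 × 18.4211 = 228.4216.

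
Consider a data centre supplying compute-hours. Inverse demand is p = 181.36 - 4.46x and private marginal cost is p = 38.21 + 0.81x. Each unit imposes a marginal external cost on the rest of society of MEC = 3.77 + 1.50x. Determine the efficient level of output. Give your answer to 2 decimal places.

x* = 20.59

Social marginal cost = private MC + MEC = 41.98 + 2.31x.
Set SMC = demand: 41.98 + 2.31x = 181.36 - 4.46x → x* = 20.5879.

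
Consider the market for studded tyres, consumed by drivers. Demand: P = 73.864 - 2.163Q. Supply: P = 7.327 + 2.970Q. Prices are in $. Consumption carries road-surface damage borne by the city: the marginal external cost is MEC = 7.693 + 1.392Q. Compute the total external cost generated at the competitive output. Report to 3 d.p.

$216.669

Market equilibrium (private): 7.327 + 2.970Q = 73.864 - 2.163Q → Q_m = 12.9626.
Total external cost = ∫₀^{Q_m} (7.693 + 1.392Q) dQ = 7.693×12.9626 + ½×1.392×12.9626² = 216.6695.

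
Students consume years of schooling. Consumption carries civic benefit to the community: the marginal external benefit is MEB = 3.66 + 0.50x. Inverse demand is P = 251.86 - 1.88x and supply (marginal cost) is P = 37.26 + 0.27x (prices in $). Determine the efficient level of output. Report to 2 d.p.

Social marginal benefit = demand + MEB = 255.52 - 1.38x.
Set SMB = MC: 255.52 - 1.38x = 37.26 + 0.27x → x* = 132.2788.

x* = 132.28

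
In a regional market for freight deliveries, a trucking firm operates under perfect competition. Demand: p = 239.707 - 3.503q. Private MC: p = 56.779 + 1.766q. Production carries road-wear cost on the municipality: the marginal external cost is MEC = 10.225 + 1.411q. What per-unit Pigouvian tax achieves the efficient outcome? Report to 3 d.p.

tax = 46.705 per unit

Social marginal cost = private MC + MEC = 67.004 + 3.177q.
Set SMC = demand: 67.004 + 3.177q = 239.707 - 3.503q → q* = 25.8537.
The Pigouvian tax equals MEC at q*: 10.225 + 1.411×25.8537 = 46.7046.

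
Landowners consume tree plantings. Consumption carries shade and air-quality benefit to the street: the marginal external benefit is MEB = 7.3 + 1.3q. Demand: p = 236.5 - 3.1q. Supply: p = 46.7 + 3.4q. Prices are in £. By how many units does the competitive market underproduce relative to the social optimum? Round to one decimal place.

8.7 units

Market equilibrium (private): 46.7 + 3.4q = 236.5 - 3.1q → q_m = 29.2000.
Social marginal benefit = demand + MEB = 243.8 - 1.8q.
Set SMB = MC: 243.8 - 1.8q = 46.7 + 3.4q → q* = 37.9038.
Gap = |29.2000 − 37.9038| = 8.7038.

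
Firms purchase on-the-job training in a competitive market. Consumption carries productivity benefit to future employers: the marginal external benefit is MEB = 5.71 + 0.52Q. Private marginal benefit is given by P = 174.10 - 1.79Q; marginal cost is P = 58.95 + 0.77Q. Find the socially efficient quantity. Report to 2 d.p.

Q* = 59.25

Social marginal benefit = demand + MEB = 179.81 - 1.27Q.
Set SMB = MC: 179.81 - 1.27Q = 58.95 + 0.77Q → Q* = 59.2451.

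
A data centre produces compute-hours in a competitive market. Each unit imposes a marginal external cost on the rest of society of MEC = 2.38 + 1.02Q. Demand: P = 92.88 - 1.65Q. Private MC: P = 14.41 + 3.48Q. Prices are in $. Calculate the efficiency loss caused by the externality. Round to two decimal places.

Market equilibrium (private): 14.41 + 3.48Q = 92.88 - 1.65Q → Q_m = 15.2963.
Social marginal cost = private MC + MEC = 16.79 + 4.50Q.
Set SMC = demand: 16.79 + 4.50Q = 92.88 - 1.65Q → Q* = 12.3724.
Height of the DWL triangle at Q_m is SMC(Q_m) − demand(Q_m) = MEC(Q_m) = 17.9822.
DWL = ½ × 2.9239 × 17.9822 = 26.2891.

DWL = $26.29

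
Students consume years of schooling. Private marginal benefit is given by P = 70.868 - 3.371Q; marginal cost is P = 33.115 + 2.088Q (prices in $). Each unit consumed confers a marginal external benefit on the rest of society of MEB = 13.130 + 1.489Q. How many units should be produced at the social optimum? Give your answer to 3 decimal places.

Q* = 12.817

Social marginal benefit = demand + MEB = 83.998 - 1.882Q.
Set SMB = MC: 83.998 - 1.882Q = 33.115 + 2.088Q → Q* = 12.8169.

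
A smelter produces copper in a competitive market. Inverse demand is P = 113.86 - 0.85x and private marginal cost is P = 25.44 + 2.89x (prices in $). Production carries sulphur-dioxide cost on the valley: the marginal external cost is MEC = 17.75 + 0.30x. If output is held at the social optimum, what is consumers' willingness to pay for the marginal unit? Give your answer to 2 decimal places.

Social marginal cost = private MC + MEC = 43.19 + 3.19x.
Set SMC = demand: 43.19 + 3.19x = 113.86 - 0.85x → x* = 17.4926.
Consumer price on the demand curve at x*: 113.86 − 0.85×17.4926 = 98.9913.

P = $98.99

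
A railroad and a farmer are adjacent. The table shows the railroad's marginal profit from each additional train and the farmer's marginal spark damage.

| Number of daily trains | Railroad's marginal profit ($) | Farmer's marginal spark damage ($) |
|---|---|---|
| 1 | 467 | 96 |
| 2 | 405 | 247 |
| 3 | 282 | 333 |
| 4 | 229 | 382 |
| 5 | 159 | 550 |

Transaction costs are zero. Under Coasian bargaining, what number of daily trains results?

Bargaining reaches the level where marginal profit last exceeds marginal spark damage.
That holds through level 2 (405 ≥ 247) but not at 3 (282 < 333).

2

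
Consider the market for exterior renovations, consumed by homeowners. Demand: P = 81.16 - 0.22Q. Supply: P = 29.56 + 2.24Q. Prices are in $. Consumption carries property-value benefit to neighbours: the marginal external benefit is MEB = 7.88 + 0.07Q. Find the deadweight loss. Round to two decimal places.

Market equilibrium (private): 29.56 + 2.24Q = 81.16 - 0.22Q → Q_m = 20.9756.
Social marginal benefit = demand + MEB = 89.04 - 0.15Q.
Set SMB = MC: 89.04 - 0.15Q = 29.56 + 2.24Q → Q* = 24.8870.
The welfare-loss triangle has base |Q_m − Q*| and height MEB(Q_m) (the vertical gap between SMB and MC is zero at Q* and MEB at Q_m).
DWL = ½ × 3.9114 × 9.3483 = 18.2825.

DWL = $18.28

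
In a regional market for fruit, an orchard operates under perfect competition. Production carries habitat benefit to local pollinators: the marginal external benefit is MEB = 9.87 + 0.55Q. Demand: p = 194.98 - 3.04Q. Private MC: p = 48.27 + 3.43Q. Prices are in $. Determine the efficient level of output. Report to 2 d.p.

Q* = 26.45

Social marginal cost = private MC − MEB = 38.40 + 2.88Q.
Set SMC = demand: 38.40 + 2.88Q = 194.98 - 3.04Q → Q* = 26.4493.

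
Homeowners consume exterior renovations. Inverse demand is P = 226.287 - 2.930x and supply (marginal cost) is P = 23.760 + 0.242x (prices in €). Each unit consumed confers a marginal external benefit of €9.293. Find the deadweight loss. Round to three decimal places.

Market equilibrium (private): 23.760 + 0.242x = 226.287 - 2.930x → x_m = 63.8484.
Social marginal benefit = demand + MEB = 235.580 - 2.930x.
Set SMB = MC: 235.580 - 2.930x = 23.760 + 0.242x → x* = 66.7781.
The loss is the area between SMB and MC from x* to x_m; with linear curves that's a triangle of height MEB(x_m).
DWL = ½ × 2.9297 × 9.2930 = 13.6129.

DWL = €13.613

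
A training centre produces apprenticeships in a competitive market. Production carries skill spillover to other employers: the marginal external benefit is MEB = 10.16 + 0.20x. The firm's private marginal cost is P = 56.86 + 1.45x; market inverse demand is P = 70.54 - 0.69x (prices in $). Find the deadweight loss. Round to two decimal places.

DWL = $33.72

Market equilibrium (private): 56.86 + 1.45x = 70.54 - 0.69x → x_m = 6.3925.
Social marginal cost = private MC − MEB = 46.70 + 1.25x.
Set SMC = demand: 46.70 + 1.25x = 70.54 - 0.69x → x* = 12.2887.
Height of the DWL triangle at x_m is demand(x_m) − SMC(x_m) = MEB(x_m) = 11.4385.
DWL = ½ × 5.8962 × 11.4385 = 33.7218.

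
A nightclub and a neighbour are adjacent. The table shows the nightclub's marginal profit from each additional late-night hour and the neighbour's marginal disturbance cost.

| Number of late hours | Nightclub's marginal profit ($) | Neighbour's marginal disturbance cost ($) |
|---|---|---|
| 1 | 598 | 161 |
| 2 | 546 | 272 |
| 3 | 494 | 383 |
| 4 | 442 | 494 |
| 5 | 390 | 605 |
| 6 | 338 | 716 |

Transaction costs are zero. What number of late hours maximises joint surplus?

Bargaining reaches the level where marginal profit last exceeds marginal disturbance cost.
That holds through level 3 (494 ≥ 383) but not at 4 (442 < 494).

3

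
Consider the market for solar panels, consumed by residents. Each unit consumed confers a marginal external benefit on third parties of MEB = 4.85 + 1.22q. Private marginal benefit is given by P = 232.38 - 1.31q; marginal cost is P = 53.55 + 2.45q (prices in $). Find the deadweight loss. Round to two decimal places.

DWL = $778.19

Market equilibrium (private): 53.55 + 2.45q = 232.38 - 1.31q → q_m = 47.5612.
Social marginal benefit = demand + MEB = 237.23 - 0.09q.
Set SMB = MC: 237.23 - 0.09q = 53.55 + 2.45q → q* = 72.3150.
The loss is the area between SMB and MC from q* to q_m; with linear curves that's a triangle of height MEB(q_m).
DWL = ½ × 24.7538 × 62.8746 = 778.1926.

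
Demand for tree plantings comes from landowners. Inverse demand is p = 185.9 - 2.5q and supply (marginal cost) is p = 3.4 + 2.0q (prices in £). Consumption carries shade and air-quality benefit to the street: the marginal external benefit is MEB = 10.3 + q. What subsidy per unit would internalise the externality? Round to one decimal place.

subsidy = £65.4 per unit

Social marginal benefit = demand + MEB = 196.2 - 1.5q.
Set SMB = MC: 196.2 - 1.5q = 3.4 + 2.0q → q* = 55.0857.
The Pigouvian subsidy equals MEB at q*: 10.3 + 1.0×55.0857 = 65.3857.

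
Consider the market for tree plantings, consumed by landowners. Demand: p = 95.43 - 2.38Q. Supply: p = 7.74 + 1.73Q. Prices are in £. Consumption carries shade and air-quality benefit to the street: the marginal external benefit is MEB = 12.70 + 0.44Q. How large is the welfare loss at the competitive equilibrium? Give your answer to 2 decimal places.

DWL = £66.47

Market equilibrium (private): 7.74 + 1.73Q = 95.43 - 2.38Q → Q_m = 21.3358.
Social marginal benefit = demand + MEB = 108.13 - 1.94Q.
Set SMB = MC: 108.13 - 1.94Q = 7.74 + 1.73Q → Q* = 27.3542.
Height of the DWL triangle at Q_m is SMB(Q_m) − MC(Q_m) = MEB(Q_m) = 22.0877.
DWL = ½ × 6.0184 × 22.0877 = 66.4663.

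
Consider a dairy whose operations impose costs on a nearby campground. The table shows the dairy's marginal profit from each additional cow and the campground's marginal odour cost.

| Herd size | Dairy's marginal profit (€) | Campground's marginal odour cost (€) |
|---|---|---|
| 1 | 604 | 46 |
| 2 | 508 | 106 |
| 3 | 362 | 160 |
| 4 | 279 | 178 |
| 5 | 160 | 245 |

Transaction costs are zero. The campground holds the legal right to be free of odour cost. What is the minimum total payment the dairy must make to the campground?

€490

Efficient level: marginal profit ≥ marginal odour cost through level 4, so k* = 4.
With the campground holding the right, the dairy must at least compensate total damage at k*: 46 + 106 + 160 + 178 = 490.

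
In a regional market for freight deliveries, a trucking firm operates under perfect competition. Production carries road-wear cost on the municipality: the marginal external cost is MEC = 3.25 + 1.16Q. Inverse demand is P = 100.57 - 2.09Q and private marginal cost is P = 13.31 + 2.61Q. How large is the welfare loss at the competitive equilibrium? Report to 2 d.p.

Market equilibrium (private): 13.31 + 2.61Q = 100.57 - 2.09Q → Q_m = 18.5660.
Social marginal cost = private MC + MEC = 16.56 + 3.77Q.
Set SMC = demand: 16.56 + 3.77Q = 100.57 - 2.09Q → Q* = 14.3362.
Height of the DWL triangle at Q_m is SMC(Q_m) − demand(Q_m) = MEC(Q_m) = 24.7865.
DWL = ½ × 4.2298 × 24.7865 = 52.4210.

DWL = 52.42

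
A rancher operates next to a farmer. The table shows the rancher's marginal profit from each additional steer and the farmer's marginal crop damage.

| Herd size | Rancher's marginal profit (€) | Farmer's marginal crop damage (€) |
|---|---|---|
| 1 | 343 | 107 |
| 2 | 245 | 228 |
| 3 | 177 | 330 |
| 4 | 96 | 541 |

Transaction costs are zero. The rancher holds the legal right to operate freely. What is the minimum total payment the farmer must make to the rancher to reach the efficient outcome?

Left alone the rancher would choose level 4 (marginal profit stays positive).
Efficient level: k* = 2 (marginal profit ≥ marginal crop damage through 2).
The farmer must at least cover the rancher's forgone profit from cutting 4→2: 177 + 96 = 273.

€273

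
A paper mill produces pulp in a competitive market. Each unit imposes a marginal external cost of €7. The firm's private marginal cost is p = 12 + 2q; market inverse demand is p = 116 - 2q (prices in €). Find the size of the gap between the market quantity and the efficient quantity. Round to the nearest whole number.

2 units

Market equilibrium (private): 12 + 2q = 116 - 2q → q_m = 26.0000.
Social marginal cost = private MC + MEC = 19 + 2q.
Set SMC = demand: 19 + 2q = 116 - 2q → q* = 24.2500.
Gap = |26.0000 − 24.2500| = 1.7500.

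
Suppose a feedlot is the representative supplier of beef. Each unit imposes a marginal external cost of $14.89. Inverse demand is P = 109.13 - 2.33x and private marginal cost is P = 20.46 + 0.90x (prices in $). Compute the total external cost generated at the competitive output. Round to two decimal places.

$408.76

Market equilibrium (private): 20.46 + 0.90x = 109.13 - 2.33x → x_m = 27.4520.
Total external cost = MEC × x_m = 14.89 × 27.4520 = 408.7603.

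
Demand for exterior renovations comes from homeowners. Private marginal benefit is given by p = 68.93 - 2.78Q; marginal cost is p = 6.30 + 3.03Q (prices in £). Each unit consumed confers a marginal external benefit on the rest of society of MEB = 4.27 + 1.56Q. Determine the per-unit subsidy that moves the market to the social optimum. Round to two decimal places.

subsidy = £28.83 per unit

Social marginal benefit = demand + MEB = 73.20 - 1.22Q.
Set SMB = MC: 73.20 - 1.22Q = 6.30 + 3.03Q → Q* = 15.7412.
The Pigouvian subsidy equals MEB at Q*: 4.27 + 1.56×15.7412 = 28.8263.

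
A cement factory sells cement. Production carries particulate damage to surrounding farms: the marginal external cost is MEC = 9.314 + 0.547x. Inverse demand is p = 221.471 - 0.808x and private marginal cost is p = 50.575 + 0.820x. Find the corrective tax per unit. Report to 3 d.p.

Social marginal cost = private MC + MEC = 59.889 + 1.367x.
Set SMC = demand: 59.889 + 1.367x = 221.471 - 0.808x → x* = 74.2906.
The Pigouvian tax equals MEC at x*: 9.314 + 0.547×74.2906 = 49.9510.

tax = 49.951 per unit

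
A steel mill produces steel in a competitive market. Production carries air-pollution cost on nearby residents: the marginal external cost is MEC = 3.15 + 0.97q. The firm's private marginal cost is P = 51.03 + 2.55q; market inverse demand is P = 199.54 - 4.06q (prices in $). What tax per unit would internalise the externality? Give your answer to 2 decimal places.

Social marginal cost = private MC + MEC = 54.18 + 3.52q.
Set SMC = demand: 54.18 + 3.52q = 199.54 - 4.06q → q* = 19.1768.
The Pigouvian tax equals MEC at q*: 3.15 + 0.97×19.1768 = 21.7515.

tax = $21.75 per unit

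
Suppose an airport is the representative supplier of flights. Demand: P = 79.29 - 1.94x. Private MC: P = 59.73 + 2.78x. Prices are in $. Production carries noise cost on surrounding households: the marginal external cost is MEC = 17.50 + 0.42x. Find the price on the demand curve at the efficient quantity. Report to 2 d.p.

Social marginal cost = private MC + MEC = 77.23 + 3.20x.
Set SMC = demand: 77.23 + 3.20x = 79.29 - 1.94x → x* = 0.4008.
Consumer price on the demand curve at x*: 79.29 − 1.94×0.4008 = 78.5124.

P = $78.51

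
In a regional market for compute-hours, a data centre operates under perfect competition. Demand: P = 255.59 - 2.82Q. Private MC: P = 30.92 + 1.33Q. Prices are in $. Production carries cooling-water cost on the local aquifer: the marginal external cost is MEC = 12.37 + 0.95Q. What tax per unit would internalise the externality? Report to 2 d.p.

Social marginal cost = private MC + MEC = 43.29 + 2.28Q.
Set SMC = demand: 43.29 + 2.28Q = 255.59 - 2.82Q → Q* = 41.6275.
The Pigouvian tax equals MEC at Q*: 12.37 + 0.95×41.6275 = 51.9161.

tax = $51.92 per unit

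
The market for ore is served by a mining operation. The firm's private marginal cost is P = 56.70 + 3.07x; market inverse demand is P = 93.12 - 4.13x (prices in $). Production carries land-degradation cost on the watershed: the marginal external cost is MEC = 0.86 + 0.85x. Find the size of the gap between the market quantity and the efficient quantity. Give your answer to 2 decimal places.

0.64 units

Market equilibrium (private): 56.70 + 3.07x = 93.12 - 4.13x → x_m = 5.0583.
Social marginal cost = private MC + MEC = 57.56 + 3.92x.
Set SMC = demand: 57.56 + 3.92x = 93.12 - 4.13x → x* = 4.4174.
Gap = |5.0583 − 4.4174| = 0.6409.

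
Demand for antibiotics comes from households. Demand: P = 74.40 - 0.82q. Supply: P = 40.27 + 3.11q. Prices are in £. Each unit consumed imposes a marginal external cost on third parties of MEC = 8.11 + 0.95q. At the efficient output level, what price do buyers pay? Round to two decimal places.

Social marginal benefit = demand − MEC = 66.29 - 1.77q.
Set SMB = MC: 66.29 - 1.77q = 40.27 + 3.11q → q* = 5.3320.
Consumer price on the demand curve at q*: 74.40 − 0.82×5.3320 = 70.0278.

P = £70.03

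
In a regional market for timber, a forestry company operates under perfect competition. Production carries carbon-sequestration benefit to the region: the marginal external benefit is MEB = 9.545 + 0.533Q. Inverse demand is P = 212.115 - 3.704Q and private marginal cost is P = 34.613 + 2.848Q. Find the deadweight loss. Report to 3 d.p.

DWL = 47.787

Market equilibrium (private): 34.613 + 2.848Q = 212.115 - 3.704Q → Q_m = 27.0913.
Social marginal cost = private MC − MEB = 25.068 + 2.315Q.
Set SMC = demand: 25.068 + 2.315Q = 212.115 - 3.704Q → Q* = 31.0761.
Height of the DWL triangle at Q_m is demand(Q_m) − SMC(Q_m) = MEB(Q_m) = 23.9846.
DWL = ½ × 3.9848 × 23.9846 = 47.7869.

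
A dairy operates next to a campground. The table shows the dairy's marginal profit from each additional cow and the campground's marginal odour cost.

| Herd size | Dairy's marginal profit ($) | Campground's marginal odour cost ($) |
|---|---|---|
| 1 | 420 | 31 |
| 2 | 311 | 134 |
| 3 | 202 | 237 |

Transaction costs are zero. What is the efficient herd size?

Bargaining reaches the level where marginal profit last exceeds marginal odour cost.
That holds through level 2 (311 ≥ 134) but not at 3 (202 < 237).

2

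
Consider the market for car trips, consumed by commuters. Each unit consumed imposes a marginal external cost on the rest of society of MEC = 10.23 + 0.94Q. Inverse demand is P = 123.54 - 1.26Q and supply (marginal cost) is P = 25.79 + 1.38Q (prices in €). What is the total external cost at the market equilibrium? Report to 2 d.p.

Market equilibrium (private): 25.79 + 1.38Q = 123.54 - 1.26Q → Q_m = 37.0265.
Total external cost = ∫₀^{Q_m} (10.23 + 0.94Q) dQ = 10.23×37.0265 + ½×0.94×37.0265² = 1023.1331.

€1023.13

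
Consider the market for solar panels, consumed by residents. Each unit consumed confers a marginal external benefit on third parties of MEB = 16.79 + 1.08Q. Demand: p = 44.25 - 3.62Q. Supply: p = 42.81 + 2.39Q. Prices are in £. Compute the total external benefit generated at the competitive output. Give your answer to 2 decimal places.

Market equilibrium (private): 42.81 + 2.39Q = 44.25 - 3.62Q → Q_m = 0.2396.
Total external benefit = ∫₀^{Q_m} (16.79 + 1.08Q) dQ = 16.79×0.2396 + ½×1.08×0.2396² = 4.0539.

£4.05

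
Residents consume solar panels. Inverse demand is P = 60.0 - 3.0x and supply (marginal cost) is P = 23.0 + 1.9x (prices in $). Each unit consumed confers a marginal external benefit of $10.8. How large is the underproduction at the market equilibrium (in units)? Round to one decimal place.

Market equilibrium (private): 23.0 + 1.9x = 60.0 - 3.0x → x_m = 7.5510.
Social marginal benefit = demand + MEB = 70.8 - 3.0x.
Set SMB = MC: 70.8 - 3.0x = 23.0 + 1.9x → x* = 9.7551.
Gap = |7.5510 − 9.7551| = 2.2041.

2.2 units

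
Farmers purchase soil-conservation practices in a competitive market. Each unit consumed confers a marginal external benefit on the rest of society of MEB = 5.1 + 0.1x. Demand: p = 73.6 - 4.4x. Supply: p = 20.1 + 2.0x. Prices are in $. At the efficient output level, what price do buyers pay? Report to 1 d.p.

P = $32.7

Social marginal benefit = demand + MEB = 78.7 - 4.3x.
Set SMB = MC: 78.7 - 4.3x = 20.1 + 2.0x → x* = 9.3016.
Consumer price on the demand curve at x*: 73.6 − 4.4×9.3016 = 32.6730.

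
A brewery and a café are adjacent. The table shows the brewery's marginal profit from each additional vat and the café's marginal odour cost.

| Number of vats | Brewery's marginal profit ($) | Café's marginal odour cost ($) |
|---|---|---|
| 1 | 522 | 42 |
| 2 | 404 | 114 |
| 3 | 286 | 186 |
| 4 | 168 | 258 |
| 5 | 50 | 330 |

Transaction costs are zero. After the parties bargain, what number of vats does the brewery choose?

Bargaining reaches the level where marginal profit last exceeds marginal odour cost.
That holds through level 3 (286 ≥ 186) but not at 4 (168 < 258).

3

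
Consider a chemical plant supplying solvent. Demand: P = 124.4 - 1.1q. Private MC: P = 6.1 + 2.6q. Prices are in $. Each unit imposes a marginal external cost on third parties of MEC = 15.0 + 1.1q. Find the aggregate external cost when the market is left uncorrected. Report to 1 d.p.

Market equilibrium (private): 6.1 + 2.6q = 124.4 - 1.1q → q_m = 31.9730.
Total external cost = ∫₀^{q_m} (15.0 + 1.1q) dq = 15.0×31.9730 + ½×1.1×31.9730² = 1041.8450.

$1041.8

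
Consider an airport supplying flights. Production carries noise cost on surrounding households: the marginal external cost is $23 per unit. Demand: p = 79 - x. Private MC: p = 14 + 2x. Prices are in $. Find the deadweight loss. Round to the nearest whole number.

Market equilibrium (private): 14 + 2x = 79 - x → x_m = 21.6667.
Social marginal cost = private MC + MEC = 37 + 2x.
Set SMC = demand: 37 + 2x = 79 - x → x* = 14.0000.
Between x* and x_m the wedge SMC − demand runs linearly from 0 to MEC(x_m), so the loss is a triangle.
DWL = ½ × 7.6667 × 23.0000 = 88.1671.

DWL = $88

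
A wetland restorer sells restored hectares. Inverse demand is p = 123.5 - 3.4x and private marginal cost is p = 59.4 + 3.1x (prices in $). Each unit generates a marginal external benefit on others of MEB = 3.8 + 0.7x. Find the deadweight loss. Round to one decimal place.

DWL = $9.9

Market equilibrium (private): 59.4 + 3.1x = 123.5 - 3.4x → x_m = 9.8615.
Social marginal cost = private MC − MEB = 55.6 + 2.4x.
Set SMC = demand: 55.6 + 2.4x = 123.5 - 3.4x → x* = 11.7069.
The loss is the area between SMC and demand from x* to x_m; with linear curves that's a triangle of height MEB(x_m).
DWL = ½ × 1.8454 × 10.7031 = 9.8758.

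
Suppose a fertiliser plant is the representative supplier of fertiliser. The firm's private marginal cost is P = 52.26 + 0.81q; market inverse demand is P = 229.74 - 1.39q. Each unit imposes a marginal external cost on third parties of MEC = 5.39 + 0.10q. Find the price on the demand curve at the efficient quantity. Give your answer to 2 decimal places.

P = 125.74

Social marginal cost = private MC + MEC = 57.65 + 0.91q.
Set SMC = demand: 57.65 + 0.91q = 229.74 - 1.39q → q* = 74.8217.
Consumer price on the demand curve at q*: 229.74 − 1.39×74.8217 = 125.7378.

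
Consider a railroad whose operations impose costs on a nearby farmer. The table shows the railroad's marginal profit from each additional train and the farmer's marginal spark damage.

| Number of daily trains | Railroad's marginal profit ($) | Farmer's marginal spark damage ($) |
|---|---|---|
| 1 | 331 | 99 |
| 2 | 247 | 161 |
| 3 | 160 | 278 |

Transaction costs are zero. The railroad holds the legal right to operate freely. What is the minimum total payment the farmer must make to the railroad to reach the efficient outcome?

Left alone the railroad would choose level 3 (marginal profit stays positive).
Efficient level: k* = 2 (marginal profit ≥ marginal spark damage through 2).
The farmer must at least cover the railroad's forgone profit from cutting 3→2: 160 = 160.

$160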